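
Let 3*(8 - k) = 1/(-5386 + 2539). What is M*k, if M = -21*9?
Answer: -1434909/949 ≈ -1512.0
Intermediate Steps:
M = -189
k = 68329/8541 (k = 8 - 1/(3*(-5386 + 2539)) = 8 - ⅓/(-2847) = 8 - ⅓*(-1/2847) = 8 + 1/8541 = 68329/8541 ≈ 8.0001)
M*k = -189*68329/8541 = -1434909/949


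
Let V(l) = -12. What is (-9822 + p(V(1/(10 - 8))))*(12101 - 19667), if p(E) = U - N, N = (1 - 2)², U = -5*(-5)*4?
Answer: 73564218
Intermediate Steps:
U = 100 (U = 25*4 = 100)
N = 1 (N = (-1)² = 1)
p(E) = 99 (p(E) = 100 - 1*1 = 100 - 1 = 99)
(-9822 + p(V(1/(10 - 8))))*(12101 - 19667) = (-9822 + 99)*(12101 - 19667) = -9723*(-7566) = 73564218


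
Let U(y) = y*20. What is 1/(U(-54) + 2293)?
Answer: 1/1213 ≈ 0.00082440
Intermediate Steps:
U(y) = 20*y
1/(U(-54) + 2293) = 1/(20*(-54) + 2293) = 1/(-1080 + 2293) = 1/1213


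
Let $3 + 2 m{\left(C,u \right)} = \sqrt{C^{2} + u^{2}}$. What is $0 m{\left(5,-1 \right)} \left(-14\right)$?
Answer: $0$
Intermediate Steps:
$m{\left(C,u \right)} = - \frac{3}{2} + \frac{\sqrt{C^{2} + u^{2}}}{2}$
$0 m{\left(5,-1 \right)} \left(-14\right) = 0 \left(- \frac{3}{2} + \frac{\sqrt{5^{2} + \left(-1\right)^{2}}}{2}\right) \left(-14\right) = 0 \left(- \frac{3}{2} + \frac{\sqrt{25 + 1}}{2}\right) \left(-14\right) = 0 \left(- \frac{3}{2} + \frac{\sqrt{26}}{2}\right) \left(-14\right) = 0 \left(-14\right) = 0$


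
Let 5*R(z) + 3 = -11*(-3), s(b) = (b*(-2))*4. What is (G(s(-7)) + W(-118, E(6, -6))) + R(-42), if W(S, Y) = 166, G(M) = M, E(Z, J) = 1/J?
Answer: 228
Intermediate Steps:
s(b) = -8*b (s(b) = -2*b*4 = -8*b)
R(z) = 6 (R(z) = -3/5 + (-11*(-3))/5 = -3/5 + (1/5)*33 = -3/5 + 33/5 = 6)
(G(s(-7)) + W(-118, E(6, -6))) + R(-42) = (-8*(-7) + 166) + 6 = (56 + 166) + 6 = 222 + 6 = 228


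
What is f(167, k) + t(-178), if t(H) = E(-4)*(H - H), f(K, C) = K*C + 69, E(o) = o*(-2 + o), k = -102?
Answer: -16965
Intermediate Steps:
f(K, C) = 69 + C*K (f(K, C) = C*K + 69 = 69 + C*K)
t(H) = 0 (t(H) = (-4*(-2 - 4))*(H - H) = -4*(-6)*0 = 24*0 = 0)
f(167, k) + t(-178) = (69 - 102*167) + 0 = (69 - 17034) + 0 = -16965 + 0 = -16965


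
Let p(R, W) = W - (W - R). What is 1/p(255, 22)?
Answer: 1/255 ≈ 0.0039216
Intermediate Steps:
p(R, W) = R (p(R, W) = W + (R - W) = R)
1/p(255, 22) = 1/255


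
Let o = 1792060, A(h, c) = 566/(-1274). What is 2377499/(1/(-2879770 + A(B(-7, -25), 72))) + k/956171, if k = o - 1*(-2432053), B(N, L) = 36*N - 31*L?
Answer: -4170164752003475079336/609080927 ≈ -6.8466e+12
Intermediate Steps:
B(N, L) = -31*L + 36*N
A(h, c) = -283/637 (A(h, c) = 566*(-1/1274) = -283/637)
k = 4224113 (k = 1792060 - 1*(-2432053) = 1792060 + 2432053 = 4224113)
2377499/(1/(-2879770 + A(B(-7, -25), 72))) + k/956171 = 2377499/(1/(-2879770 - 283/637)) + 4224113/956171 = 2377499/(1/(-1834413773/637)) + 4224113*(1/956171) = 2377499/(-637/1834413773) + 4224113/956171 = 2377499*(-1834413773/637) + 4224113/956171 = -4361316910893727/637 + 4224113/956171 = -4170164752003475079336/609080927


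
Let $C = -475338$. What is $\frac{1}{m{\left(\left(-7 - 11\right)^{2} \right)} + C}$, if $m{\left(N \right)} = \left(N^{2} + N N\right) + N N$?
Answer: $- \frac{1}{160410} \approx -6.234 \cdot 10^{-6}$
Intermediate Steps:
$m{\left(N \right)} = 3 N^{2}$ ($m{\left(N \right)} = \left(N^{2} + N^{2}\right) + N^{2} = 2 N^{2} + N^{2} = 3 N^{2}$)
$\frac{1}{m{\left(\left(-7 - 11\right)^{2} \right)} + C} = \frac{1}{3 \left(\left(-7 - 11\right)^{2}\right)^{2} - 475338} = \frac{1}{3 \left(\left(-18\right)^{2}\right)^{2} - 475338} = \frac{1}{3 \cdot 324^{2} - 475338} = \frac{1}{3 \cdot 104976 - 475338} = \frac{1}{314928 - 475338} = \frac{1}{-160410} = - \frac{1}{160410}$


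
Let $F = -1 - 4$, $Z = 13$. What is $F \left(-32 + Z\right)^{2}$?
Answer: $-1805$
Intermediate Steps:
$F = -5$
$F \left(-32 + Z\right)^{2} = - 5 \left(-32 + 13\right)^{2} = - 5 \left(-19\right)^{2} = \left(-5\right) 361 = -1805$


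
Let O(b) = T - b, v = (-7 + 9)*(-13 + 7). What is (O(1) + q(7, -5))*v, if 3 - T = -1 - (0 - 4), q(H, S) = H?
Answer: -72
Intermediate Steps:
v = -12 (v = 2*(-6) = -12)
T = 0 (T = 3 - (-1 - (0 - 4)) = 3 - (-1 - 1*(-4)) = 3 - (-1 + 4) = 3 - 1*3 = 3 - 3 = 0)
O(b) = -b (O(b) = 0 - b = -b)
(O(1) + q(7, -5))*v = (-1*1 + 7)*(-12) = (-1 + 7)*(-12) = 6*(-12) = -72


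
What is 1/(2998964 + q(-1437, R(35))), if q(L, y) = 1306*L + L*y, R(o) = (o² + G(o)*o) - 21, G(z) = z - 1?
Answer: -1/2317936 ≈ -4.3142e-7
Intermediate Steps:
G(z) = -1 + z
R(o) = -21 + o² + o*(-1 + o) (R(o) = (o² + (-1 + o)*o) - 21 = (o² + o*(-1 + o)) - 21 = -21 + o² + o*(-1 + o))
1/(2998964 + q(-1437, R(35))) = 1/(2998964 - 1437*(1306 + (-21 - 1*35 + 2*35²))) = 1/(2998964 - 1437*(1306 + (-21 - 35 + 2*1225))) = 1/(2998964 - 1437*(1306 + (-21 - 35 + 2450))) = 1/(2998964 - 1437*(1306 + 2394)) = 1/(2998964 - 1437*3700) = 1/(2998964 - 5316900) = 1/(-2317936) = -1/2317936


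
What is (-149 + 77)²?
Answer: 5184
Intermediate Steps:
(-149 + 77)² = (-72)² = 5184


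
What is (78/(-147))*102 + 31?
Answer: -1133/49 ≈ -23.122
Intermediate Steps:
(78/(-147))*102 + 31 = (78*(-1/147))*102 + 31 = -26/49*102 + 31 = -2652/49 + 31 = -1133/49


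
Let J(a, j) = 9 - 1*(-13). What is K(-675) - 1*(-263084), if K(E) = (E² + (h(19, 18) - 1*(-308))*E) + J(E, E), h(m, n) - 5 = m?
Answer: 494631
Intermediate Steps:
h(m, n) = 5 + m
J(a, j) = 22 (J(a, j) = 9 + 13 = 22)
K(E) = 22 + E² + 332*E (K(E) = (E² + ((5 + 19) - 1*(-308))*E) + 22 = (E² + (24 + 308)*E) + 22 = (E² + 332*E) + 22 = 22 + E² + 332*E)
K(-675) - 1*(-263084) = (22 + (-675)² + 332*(-675)) - 1*(-263084) = (22 + 455625 - 224100) + 263084 = 231547 + 263084 = 494631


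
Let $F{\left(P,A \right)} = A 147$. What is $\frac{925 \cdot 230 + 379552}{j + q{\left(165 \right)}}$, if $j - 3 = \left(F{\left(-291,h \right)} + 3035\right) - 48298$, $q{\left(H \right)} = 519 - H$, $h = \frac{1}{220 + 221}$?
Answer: $- \frac{1776906}{134717} \approx -13.19$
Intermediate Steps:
$h = \frac{1}{441} \approx 0.0022676$
$F{\left(P,A \right)} = 147 A$
$j = - \frac{135779}{3}$ ($j = 3 + \left(\left(147 \cdot \frac{1}{441} + 3035\right) - 48298\right) = 3 + \left(\left(\frac{1}{3} + 3035\right) - 48298\right) = 3 + \left(\frac{9106}{3} - 48298\right) = 3 - \frac{135788}{3} = - \frac{135779}{3} \approx -45260.0$)
$\frac{925 \cdot 230 + 379552}{j + q{\left(165 \right)}} = \frac{925 \cdot 230 + 379552}{- \frac{135779}{3} + \left(519 - 165\right)} = \frac{212750 + 379552}{- \frac{135779}{3} + \left(519 - 165\right)} = \frac{592302}{- \frac{135779}{3} + 354} = \frac{592302}{- \frac{134717}{3}} = 592302 \left(- \frac{3}{134717}\right) = - \frac{1776906}{134717}$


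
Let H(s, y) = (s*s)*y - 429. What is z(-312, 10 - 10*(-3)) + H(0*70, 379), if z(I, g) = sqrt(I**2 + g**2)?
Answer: -429 + 8*sqrt(1546) ≈ -114.45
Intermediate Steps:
H(s, y) = -429 + y*s**2 (H(s, y) = s**2*y - 429 = y*s**2 - 429 = -429 + y*s**2)
z(-312, 10 - 10*(-3)) + H(0*70, 379) = sqrt((-312)**2 + (10 - 10*(-3))**2) + (-429 + 379*(0*70)**2) = sqrt(97344 + (10 + 30)**2) + (-429 + 379*0**2) = sqrt(97344 + 40**2) + (-429 + 379*0) = sqrt(97344 + 1600) + (-429 + 0) = sqrt(98944) - 429 = 8*sqrt(1546) - 429 = -429 + 8*sqrt(1546)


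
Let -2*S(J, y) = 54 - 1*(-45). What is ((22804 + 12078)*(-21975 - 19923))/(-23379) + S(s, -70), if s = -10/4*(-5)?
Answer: 973552517/15586 ≈ 62463.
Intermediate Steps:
s = 25/2 (s = -10/4*(-5) = -5*½*(-5) = -5/2*(-5) = 25/2 ≈ 12.500)
S(J, y) = -99/2 (S(J, y) = -(54 - 1*(-45))/2 = -(54 + 45)/2 = -½*99 = -99/2)
((22804 + 12078)*(-21975 - 19923))/(-23379) + S(s, -70) = ((22804 + 12078)*(-21975 - 19923))/(-23379) - 99/2 = (34882*(-41898))*(-1/23379) - 99/2 = -1461486036*(-1/23379) - 99/2 = 487162012/7793 - 99/2 = 973552517/15586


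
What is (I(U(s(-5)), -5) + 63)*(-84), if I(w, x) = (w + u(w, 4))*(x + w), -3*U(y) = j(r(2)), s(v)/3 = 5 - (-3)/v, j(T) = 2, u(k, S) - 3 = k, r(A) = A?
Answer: -13496/3 ≈ -4498.7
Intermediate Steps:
u(k, S) = 3 + k
s(v) = 15 + 9/v (s(v) = 3*(5 - (-3)/v) = 3*(5 + 3/v) = 15 + 9/v)
U(y) = -⅔ (U(y) = -⅓*2 = -⅔)
I(w, x) = (3 + 2*w)*(w + x) (I(w, x) = (w + (3 + w))*(x + w) = (3 + 2*w)*(w + x))
(I(U(s(-5)), -5) + 63)*(-84) = (((-⅔)² - ⅔*(-5) - 2*(3 - ⅔)/3 - 5*(3 - ⅔)) + 63)*(-84) = ((4/9 + 10/3 - ⅔*7/3 - 5*7/3) + 63)*(-84) = ((4/9 + 10/3 - 14/9 - 35/3) + 63)*(-84) = (-85/9 + 63)*(-84) = (482/9)*(-84) = -13496/3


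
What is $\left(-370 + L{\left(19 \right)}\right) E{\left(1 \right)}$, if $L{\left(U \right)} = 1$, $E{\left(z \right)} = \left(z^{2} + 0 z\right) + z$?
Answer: $-738$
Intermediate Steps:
$E{\left(z \right)} = z + z^{2}$ ($E{\left(z \right)} = \left(z^{2} + 0\right) + z = z^{2} + z = z + z^{2}$)
$\left(-370 + L{\left(19 \right)}\right) E{\left(1 \right)} = \left(-370 + 1\right) 1 \left(1 + 1\right) = - 369 \cdot 1 \cdot 2 = \left(-369\right) 2 = -738$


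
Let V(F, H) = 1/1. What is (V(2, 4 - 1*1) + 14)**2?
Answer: 225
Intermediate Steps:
V(F, H) = 1 (V(F, H) = 1*1 = 1)
(V(2, 4 - 1*1) + 14)**2 = (1 + 14)**2 = 15**2 = 225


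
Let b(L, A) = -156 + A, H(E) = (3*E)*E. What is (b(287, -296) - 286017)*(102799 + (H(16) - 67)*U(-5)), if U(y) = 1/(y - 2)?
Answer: -205940272348/7 ≈ -2.9420e+10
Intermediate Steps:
H(E) = 3*E**2
U(y) = 1/(-2 + y)
(b(287, -296) - 286017)*(102799 + (H(16) - 67)*U(-5)) = ((-156 - 296) - 286017)*(102799 + (3*16**2 - 67)/(-2 - 5)) = (-452 - 286017)*(102799 + (3*256 - 67)/(-7)) = -286469*(102799 + (768 - 67)*(-1/7)) = -286469*(102799 + 701*(-1/7)) = -286469*(102799 - 701/7) = -286469*718892/7 = -205940272348/7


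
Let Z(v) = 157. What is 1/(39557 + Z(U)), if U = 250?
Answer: 1/39714 ≈ 2.5180e-5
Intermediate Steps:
1/(39557 + Z(U)) = 1/(39557 + 157) = 1/39714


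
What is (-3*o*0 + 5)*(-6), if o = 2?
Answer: -30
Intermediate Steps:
(-3*o*0 + 5)*(-6) = (-3*2*0 + 5)*(-6) = (-6*0 + 5)*(-6) = (0 + 5)*(-6) = 5*(-6) = -30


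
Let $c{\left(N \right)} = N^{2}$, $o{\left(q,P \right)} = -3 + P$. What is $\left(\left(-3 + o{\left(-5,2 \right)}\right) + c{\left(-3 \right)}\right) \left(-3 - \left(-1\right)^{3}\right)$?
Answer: $-10$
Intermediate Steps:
$\left(\left(-3 + o{\left(-5,2 \right)}\right) + c{\left(-3 \right)}\right) \left(-3 - \left(-1\right)^{3}\right) = \left(\left(-3 + \left(-3 + 2\right)\right) + \left(-3\right)^{2}\right) \left(-3 - \left(-1\right)^{3}\right) = \left(\left(-3 - 1\right) + 9\right) \left(-3 - -1\right) = \left(-4 + 9\right) \left(-3 + 1\right) = 5 \left(-2\right) = -10$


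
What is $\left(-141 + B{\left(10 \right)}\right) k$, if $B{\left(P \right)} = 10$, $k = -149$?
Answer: $19519$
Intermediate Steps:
$\left(-141 + B{\left(10 \right)}\right) k = \left(-141 + 10\right) \left(-149\right) = \left(-131\right) \left(-149\right) = 19519$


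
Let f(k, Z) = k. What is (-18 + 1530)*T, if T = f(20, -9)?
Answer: 30240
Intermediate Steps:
T = 20
(-18 + 1530)*T = (-18 + 1530)*20 = 1512*20 = 30240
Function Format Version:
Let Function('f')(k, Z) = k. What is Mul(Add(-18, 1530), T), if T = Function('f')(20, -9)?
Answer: 30240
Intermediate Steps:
T = 20
Mul(Add(-18, 1530), T) = Mul(Add(-18, 1530), 20) = Mul(1512, 20) = 30240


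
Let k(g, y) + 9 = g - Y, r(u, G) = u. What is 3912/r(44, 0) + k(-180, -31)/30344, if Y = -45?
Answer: 3709356/41723 ≈ 88.904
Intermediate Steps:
k(g, y) = 36 + g (k(g, y) = -9 + (g - 1*(-45)) = -9 + (g + 45) = -9 + (45 + g) = 36 + g)
3912/r(44, 0) + k(-180, -31)/30344 = 3912/44 + (36 - 180)/30344 = 3912*(1/44) - 144*1/30344 = 978/11 - 18/3793 = 3709356/41723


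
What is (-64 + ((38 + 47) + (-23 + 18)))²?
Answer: 256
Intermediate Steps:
(-64 + ((38 + 47) + (-23 + 18)))² = (-64 + (85 - 5))² = (-64 + 80)² = 16² = 256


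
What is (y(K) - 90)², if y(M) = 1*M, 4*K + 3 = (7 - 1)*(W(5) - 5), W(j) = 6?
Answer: 127449/16 ≈ 7965.6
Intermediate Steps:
K = ¾ (K = -¾ + ((7 - 1)*(6 - 5))/4 = -¾ + (6*1)/4 = -¾ + (¼)*6 = -¾ + 3/2 = ¾ ≈ 0.75000)
y(M) = M
(y(K) - 90)² = (¾ - 90)² = (-357/4)² = 127449/16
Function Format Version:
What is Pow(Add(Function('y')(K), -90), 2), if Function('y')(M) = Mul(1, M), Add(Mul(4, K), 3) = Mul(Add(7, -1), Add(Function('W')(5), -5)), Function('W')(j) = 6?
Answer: Rational(127449, 16) ≈ 7965.6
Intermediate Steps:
K = Rational(3, 4) (K = Add(Rational(-3, 4), Mul(Rational(1, 4), Mul(Add(7, -1), Add(6, -5)))) = Add(Rational(-3, 4), Mul(Rational(1, 4), Mul(6, 1))) = Add(Rational(-3, 4), Mul(Rational(1, 4), 6)) = Add(Rational(-3, 4), Rational(3, 2)) = Rational(3, 4) ≈ 0.75000)
Function('y')(M) = M
Pow(Add(Function('y')(K), -90), 2) = Pow(Add(Rational(3, 4), -90), 2) = Pow(Rational(-357, 4), 2) = Rational(127449, 16)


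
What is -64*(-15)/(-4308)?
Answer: -80/359 ≈ -0.22284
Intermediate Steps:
-64*(-15)/(-4308) = 960*(-1/4308) = -80/359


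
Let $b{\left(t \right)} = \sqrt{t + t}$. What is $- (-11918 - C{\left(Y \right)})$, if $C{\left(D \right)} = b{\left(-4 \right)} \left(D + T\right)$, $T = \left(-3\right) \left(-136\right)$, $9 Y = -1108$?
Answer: $11918 + \frac{5128 i \sqrt{2}}{9} \approx 11918.0 + 805.79 i$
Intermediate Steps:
$Y = - \frac{1108}{9}$ ($Y = \frac{1}{9} \left(-1108\right) = - \frac{1108}{9} \approx -123.11$)
$b{\left(t \right)} = \sqrt{2} \sqrt{t}$ ($b{\left(t \right)} = \sqrt{2 t} = \sqrt{2} \sqrt{t}$)
$T = 408$
$C{\left(D \right)} = 2 i \sqrt{2} \left(408 + D\right)$ ($C{\left(D \right)} = \sqrt{2} \sqrt{-4} \left(D + 408\right) = \sqrt{2} \cdot 2 i \left(408 + D\right) = 2 i \sqrt{2} \left(408 + D\right)$)
$- (-11918 - C{\left(Y \right)}) = - (-11918 - 2 i \sqrt{2} \left(408 - \frac{1108}{9}\right)) = - (-11918 - 2 i \sqrt{2} \cdot \frac{2564}{9}) = - (-11918 - \frac{5128 i \sqrt{2}}{9}) = 11918 + \frac{5128 i \sqrt{2}}{9}$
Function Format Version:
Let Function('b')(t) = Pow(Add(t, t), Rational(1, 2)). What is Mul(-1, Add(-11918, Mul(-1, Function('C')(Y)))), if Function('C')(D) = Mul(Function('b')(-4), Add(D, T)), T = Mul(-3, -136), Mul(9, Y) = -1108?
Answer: Add(11918, Mul(Rational(5128, 9), I, Pow(2, Rational(1, 2)))) ≈ Add(11918., Mul(805.79, I))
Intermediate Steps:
Y = Rational(-1108, 9) (Y = Mul(Rational(1, 9), -1108) = Rational(-1108, 9) ≈ -123.11)
Function('b')(t) = Mul(Pow(2, Rational(1, 2)), Pow(t, Rational(1, 2))) (Function('b')(t) = Pow(Mul(2, t), Rational(1, 2)) = Mul(Pow(2, Rational(1, 2)), Pow(t, Rational(1, 2))))
T = 408
Function('C')(D) = Mul(2, I, Pow(2, Rational(1, 2)), Add(408, D)) (Function('C')(D) = Mul(Mul(Pow(2, Rational(1, 2)), Pow(-4, Rational(1, 2))), Add(D, 408)) = Mul(Mul(Pow(2, Rational(1, 2)), Mul(2, I)), Add(408, D)) = Mul(Mul(2, I, Pow(2, Rational(1, 2))), Add(408, D)) = Mul(2, I, Pow(2, Rational(1, 2)), Add(408, D)))
Mul(-1, Add(-11918, Mul(-1, Function('C')(Y)))) = Mul(-1, Add(-11918, Mul(-1, Mul(2, I, Pow(2, Rational(1, 2)), Add(408, Rational(-1108, 9)))))) = Mul(-1, Add(-11918, Mul(-1, Mul(2, I, Pow(2, Rational(1, 2)), Rational(2564, 9))))) = Mul(-1, Add(-11918, Mul(-1, Mul(Rational(5128, 9), I, Pow(2, Rational(1, 2)))))) = Mul(-1, Add(-11918, Mul(Rational(-5128, 9), I, Pow(2, Rational(1, 2))))) = Add(11918, Mul(Rational(5128, 9), I, Pow(2, Rational(1, 2))))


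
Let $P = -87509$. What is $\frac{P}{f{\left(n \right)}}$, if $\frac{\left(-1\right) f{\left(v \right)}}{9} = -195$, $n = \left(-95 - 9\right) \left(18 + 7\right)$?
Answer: $- \frac{87509}{1755} \approx -49.863$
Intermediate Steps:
$n = -2600$ ($n = \left(-104\right) 25 = -2600$)
$f{\left(v \right)} = 1755$ ($f{\left(v \right)} = \left(-9\right) \left(-195\right) = 1755$)
$\frac{P}{f{\left(n \right)}} = - \frac{87509}{1755}$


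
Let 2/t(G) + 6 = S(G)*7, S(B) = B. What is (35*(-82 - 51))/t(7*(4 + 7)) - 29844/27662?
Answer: -34316331409/27662 ≈ -1.2406e+6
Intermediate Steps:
t(G) = 2/(-6 + 7*G) (t(G) = 2/(-6 + G*7) = 2/(-6 + 7*G))
(35*(-82 - 51))/t(7*(4 + 7)) - 29844/27662 = (35*(-82 - 51))/((2/(-6 + 7*(7*(4 + 7))))) - 29844/27662 = (35*(-133))/((2/(-6 + 7*(7*11)))) - 29844*1/27662 = -4655/(2/(-6 + 7*77)) - 14922/13831 = -4655/(2/(-6 + 539)) - 14922/13831 = -4655/(2/533) - 14922/13831 = -4655/(2*(1/533)) - 14922/13831 = -4655/2/533 - 14922/13831 = -4655*533/2 - 14922/13831 = -2481115/2 - 14922/13831 = -34316331409/27662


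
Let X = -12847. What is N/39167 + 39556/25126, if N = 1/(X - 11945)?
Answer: 25987817311/16507480488 ≈ 1.5743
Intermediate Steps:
N = -1/24792 (N = 1/(-12847 - 11945) = 1/(-24792) = -1/24792 ≈ -4.0336e-5)
N/39167 + 39556/25126 = -1/24792/39167 + 39556/25126 = -1/24792*1/39167 + 39556*(1/25126) = -1/971028264 + 19778/12563 = 25987817311/16507480488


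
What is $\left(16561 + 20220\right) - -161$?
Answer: $36942$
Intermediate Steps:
$\left(16561 + 20220\right) - -161 = 36781 + \left(-9471 + 9632\right) = 36781 + 161 = 36942$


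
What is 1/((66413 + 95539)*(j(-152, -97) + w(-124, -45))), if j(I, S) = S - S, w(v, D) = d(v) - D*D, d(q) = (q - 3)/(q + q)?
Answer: -31/10163965812 ≈ -3.0500e-9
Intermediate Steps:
d(q) = (-3 + q)/(2*q) (d(q) = (-3 + q)/((2*q)) = (-3 + q)*(1/(2*q)) = (-3 + q)/(2*q))
w(v, D) = -D² + (-3 + v)/(2*v) (w(v, D) = (-3 + v)/(2*v) - D*D = (-3 + v)/(2*v) - D² = -D² + (-3 + v)/(2*v))
j(I, S) = 0
1/((66413 + 95539)*(j(-152, -97) + w(-124, -45))) = 1/((66413 + 95539)*(0 + (½ - 1*(-45)² - 3/2/(-124)))) = 1/(161952*(0 + (½ - 1*2025 - 3/2*(-1/124)))) = 1/(161952*(0 + (½ - 2025 + 3/248))) = 1/(161952*(0 - 502073/248)) = 1/(161952*(-502073/248)) = (1/161952)*(-248/502073) = -31/10163965812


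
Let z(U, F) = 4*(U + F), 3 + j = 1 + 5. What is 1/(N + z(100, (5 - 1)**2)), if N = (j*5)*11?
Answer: 1/629 ≈ 0.0015898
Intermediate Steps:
j = 3 (j = -3 + (1 + 5) = -3 + 6 = 3)
z(U, F) = 4*F + 4*U (z(U, F) = 4*(F + U) = 4*F + 4*U)
N = 165 (N = (3*5)*11 = 15*11 = 165)
1/(N + z(100, (5 - 1)**2)) = 1/(165 + (4*(5 - 1)**2 + 4*100)) = 1/(165 + (4*4**2 + 400)) = 1/(165 + (4*16 + 400)) = 1/(165 + (64 + 400)) = 1/(165 + 464) = 1/629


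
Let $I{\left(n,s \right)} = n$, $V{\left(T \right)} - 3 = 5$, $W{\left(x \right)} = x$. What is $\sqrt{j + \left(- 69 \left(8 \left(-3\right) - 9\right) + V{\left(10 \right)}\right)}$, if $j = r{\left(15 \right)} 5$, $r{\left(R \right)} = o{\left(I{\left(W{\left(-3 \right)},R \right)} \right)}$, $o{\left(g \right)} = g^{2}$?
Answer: $\sqrt{2330} \approx 48.27$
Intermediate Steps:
$V{\left(T \right)} = 8$ ($V{\left(T \right)} = 3 + 5 = 8$)
$r{\left(R \right)} = 9$ ($r{\left(R \right)} = \left(-3\right)^{2} = 9$)
$j = 45$ ($j = 9 \cdot 5 = 45$)
$\sqrt{j + \left(- 69 \left(8 \left(-3\right) - 9\right) + V{\left(10 \right)}\right)} = \sqrt{45 - \left(-8 + 69 \left(8 \left(-3\right) - 9\right)\right)} = \sqrt{45 - \left(-8 + 69 \left(-24 - 9\right)\right)} = \sqrt{45 + \left(\left(-69\right) \left(-33\right) + 8\right)} = \sqrt{45 + \left(2277 + 8\right)} = \sqrt{45 + 2285} = \sqrt{2330}$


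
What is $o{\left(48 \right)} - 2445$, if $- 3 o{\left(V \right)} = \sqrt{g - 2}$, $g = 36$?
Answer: $-2445 - \frac{\sqrt{34}}{3} \approx -2446.9$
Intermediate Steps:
$o{\left(V \right)} = - \frac{\sqrt{34}}{3}$ ($o{\left(V \right)} = - \frac{\sqrt{36 - 2}}{3} = - \frac{\sqrt{34}}{3}$)
$o{\left(48 \right)} - 2445 = - \frac{\sqrt{34}}{3} - 2445 = -2445 - \frac{\sqrt{34}}{3}$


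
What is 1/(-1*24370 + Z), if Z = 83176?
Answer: 1/58806 ≈ 1.7005e-5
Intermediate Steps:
1/(-1*24370 + Z) = 1/(-1*24370 + 83176) = 1/(-24370 + 83176) = 1/58806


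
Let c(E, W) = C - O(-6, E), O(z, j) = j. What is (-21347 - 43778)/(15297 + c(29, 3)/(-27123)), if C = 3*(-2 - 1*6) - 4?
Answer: -588795125/138300196 ≈ -4.2574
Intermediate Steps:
C = -28 (C = 3*(-2 - 6) - 4 = 3*(-8) - 4 = -24 - 4 = -28)
c(E, W) = -28 - E
(-21347 - 43778)/(15297 + c(29, 3)/(-27123)) = (-21347 - 43778)/(15297 + (-28 - 1*29)/(-27123)) = -65125/(15297 + (-28 - 29)*(-1/27123)) = -65125/(15297 - 57*(-1/27123)) = -65125/(15297 + 19/9041) = -65125/138300196/9041 = -65125*9041/138300196 = -588795125/138300196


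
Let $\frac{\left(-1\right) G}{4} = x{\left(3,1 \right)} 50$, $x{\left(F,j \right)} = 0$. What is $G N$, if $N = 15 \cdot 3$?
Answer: $0$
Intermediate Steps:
$N = 45$
$G = 0$ ($G = - 4 \cdot 0 \cdot 50 = \left(-4\right) 0 = 0$)
$G N = 0 \cdot 45 = 0$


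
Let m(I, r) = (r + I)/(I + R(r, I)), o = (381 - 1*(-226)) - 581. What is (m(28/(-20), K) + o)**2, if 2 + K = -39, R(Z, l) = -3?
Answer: 153664/121 ≈ 1270.0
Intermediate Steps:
K = -41 (K = -2 - 39 = -41)
o = 26 (o = (381 + 226) - 581 = 607 - 581 = 26)
m(I, r) = (I + r)/(-3 + I) (m(I, r) = (r + I)/(I - 3) = (I + r)/(-3 + I))
(m(28/(-20), K) + o)**2 = ((28/(-20) - 41)/(-3 + 28/(-20)) + 26)**2 = ((28*(-1/20) - 41)/(-3 + 28*(-1/20)) + 26)**2 = ((-7/5 - 41)/(-3 - 7/5) + 26)**2 = (-212/5/(-22/5) + 26)**2 = (-5/22*(-212/5) + 26)**2 = (106/11 + 26)**2 = (392/11)**2 = 153664/121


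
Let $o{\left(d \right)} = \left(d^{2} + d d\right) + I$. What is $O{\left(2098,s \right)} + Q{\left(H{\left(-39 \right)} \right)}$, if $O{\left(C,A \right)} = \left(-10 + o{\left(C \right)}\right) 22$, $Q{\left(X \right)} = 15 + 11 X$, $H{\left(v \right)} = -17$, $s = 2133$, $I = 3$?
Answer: $193670250$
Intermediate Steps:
$o{\left(d \right)} = 3 + 2 d^{2}$ ($o{\left(d \right)} = \left(d^{2} + d d\right) + 3 = \left(d^{2} + d^{2}\right) + 3 = 2 d^{2} + 3 = 3 + 2 d^{2}$)
$O{\left(C,A \right)} = -154 + 44 C^{2}$ ($O{\left(C,A \right)} = \left(-10 + \left(3 + 2 C^{2}\right)\right) 22 = \left(-7 + 2 C^{2}\right) 22 = -154 + 44 C^{2}$)
$O{\left(2098,s \right)} + Q{\left(H{\left(-39 \right)} \right)} = \left(-154 + 44 \cdot 2098^{2}\right) + \left(15 + 11 \left(-17\right)\right) = \left(-154 + 44 \cdot 4401604\right) + \left(15 - 187\right) = \left(-154 + 193670576\right) - 172 = 193670422 - 172 = 193670250$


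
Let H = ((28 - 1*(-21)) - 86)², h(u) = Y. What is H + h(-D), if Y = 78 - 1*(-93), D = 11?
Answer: 1540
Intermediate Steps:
Y = 171 (Y = 78 + 93 = 171)
h(u) = 171
H = 1369 (H = ((28 + 21) - 86)² = (49 - 86)² = (-37)² = 1369)
H + h(-D) = 1369 + 171 = 1540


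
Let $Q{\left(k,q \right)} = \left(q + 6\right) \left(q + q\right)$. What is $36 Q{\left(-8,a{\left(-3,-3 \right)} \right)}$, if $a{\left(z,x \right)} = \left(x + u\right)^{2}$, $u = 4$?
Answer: $504$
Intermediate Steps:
$a{\left(z,x \right)} = \left(4 + x\right)^{2}$ ($a{\left(z,x \right)} = \left(x + 4\right)^{2} = \left(4 + x\right)^{2}$)
$Q{\left(k,q \right)} = 2 q \left(6 + q\right)$ ($Q{\left(k,q \right)} = \left(6 + q\right) 2 q = 2 q \left(6 + q\right)$)
$36 Q{\left(-8,a{\left(-3,-3 \right)} \right)} = 36 \cdot 2 \left(4 - 3\right)^{2} \left(6 + \left(4 - 3\right)^{2}\right) = 36 \cdot 2 \cdot 1^{2} \left(6 + 1^{2}\right) = 36 \cdot 2 \cdot 1 \left(6 + 1\right) = 36 \cdot 2 \cdot 1 \cdot 7 = 36 \cdot 14 = 504$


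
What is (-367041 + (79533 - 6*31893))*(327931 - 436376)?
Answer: 51930623370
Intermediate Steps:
(-367041 + (79533 - 6*31893))*(327931 - 436376) = (-367041 + (79533 - 191358))*(-108445) = (-367041 - 111825)*(-108445) = -478866*(-108445) = 51930623370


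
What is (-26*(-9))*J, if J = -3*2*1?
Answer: -1404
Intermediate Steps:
J = -6 (J = -6*1 = -6)
(-26*(-9))*J = -26*(-9)*(-6) = 234*(-6) = -1404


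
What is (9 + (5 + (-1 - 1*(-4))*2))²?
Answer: 400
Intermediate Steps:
(9 + (5 + (-1 - 1*(-4))*2))² = (9 + (5 + (-1 + 4)*2))² = (9 + (5 + 3*2))² = (9 + (5 + 6))² = (9 + 11)² = 20² = 400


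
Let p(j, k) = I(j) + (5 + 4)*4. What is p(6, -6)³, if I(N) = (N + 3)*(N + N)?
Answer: 2985984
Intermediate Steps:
I(N) = 2*N*(3 + N) (I(N) = (3 + N)*(2*N) = 2*N*(3 + N))
p(j, k) = 36 + 2*j*(3 + j) (p(j, k) = 2*j*(3 + j) + (5 + 4)*4 = 2*j*(3 + j) + 9*4 = 2*j*(3 + j) + 36 = 36 + 2*j*(3 + j))
p(6, -6)³ = (36 + 2*6*(3 + 6))³ = (36 + 2*6*9)³ = (36 + 108)³ = 144³ = 2985984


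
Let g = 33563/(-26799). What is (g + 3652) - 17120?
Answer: -360962495/26799 ≈ -13469.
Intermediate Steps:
g = -33563/26799 (g = 33563*(-1/26799) = -33563/26799 ≈ -1.2524)
(g + 3652) - 17120 = (-33563/26799 + 3652) - 17120 = 97836385/26799 - 17120 = -360962495/26799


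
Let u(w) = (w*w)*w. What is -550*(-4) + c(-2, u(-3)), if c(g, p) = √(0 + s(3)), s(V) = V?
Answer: 2200 + √3 ≈ 2201.7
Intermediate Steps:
u(w) = w³ (u(w) = w²*w = w³)
c(g, p) = √3 (c(g, p) = √(0 + 3) = √3)
-550*(-4) + c(-2, u(-3)) = -550*(-4) + √3 = -110*(-20) + √3 = 2200 + √3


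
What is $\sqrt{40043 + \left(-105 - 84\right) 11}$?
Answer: $2 \sqrt{9491} \approx 194.84$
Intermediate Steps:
$\sqrt{40043 + \left(-105 - 84\right) 11} = \sqrt{40043 - 2079} = \sqrt{37964} = 2 \sqrt{9491}$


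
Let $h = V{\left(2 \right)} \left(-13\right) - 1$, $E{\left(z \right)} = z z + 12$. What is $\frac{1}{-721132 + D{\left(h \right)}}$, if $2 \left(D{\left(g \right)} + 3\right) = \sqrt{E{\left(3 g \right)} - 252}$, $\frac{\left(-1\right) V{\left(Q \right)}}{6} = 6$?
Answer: $- \frac{2884540}{2080140790339} - \frac{2 \sqrt{1962561}}{2080140790339} \approx -1.3881 \cdot 10^{-6}$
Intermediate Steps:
$V{\left(Q \right)} = -36$ ($V{\left(Q \right)} = \left(-6\right) 6 = -36$)
$E{\left(z \right)} = 12 + z^{2}$ ($E{\left(z \right)} = z^{2} + 12 = 12 + z^{2}$)
$h = 467$ ($h = \left(-36\right) \left(-13\right) - 1 = 468 - 1 = 467$)
$D{\left(g \right)} = -3 + \frac{\sqrt{-240 + 9 g^{2}}}{2}$ ($D{\left(g \right)} = -3 + \frac{\sqrt{\left(12 + \left(3 g\right)^{2}\right) - 252}}{2} = -3 + \frac{\sqrt{\left(12 + 9 g^{2}\right) - 252}}{2} = -3 + \frac{\sqrt{-240 + 9 g^{2}}}{2}$)
$\frac{1}{-721132 + D{\left(h \right)}} = \frac{1}{-721132 - \left(3 - \frac{\sqrt{-240 + 9 \cdot 467^{2}}}{2}\right)} = \frac{1}{-721132 - \left(3 - \frac{\sqrt{-240 + 9 \cdot 218089}}{2}\right)} = \frac{1}{-721132 - \left(3 - \frac{\sqrt{-240 + 1962801}}{2}\right)} = \frac{1}{-721132 - \left(3 - \frac{\sqrt{1962561}}{2}\right)} = \frac{1}{-721135 + \frac{\sqrt{1962561}}{2}}$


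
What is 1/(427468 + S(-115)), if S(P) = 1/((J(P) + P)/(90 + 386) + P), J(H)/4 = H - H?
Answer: 54855/23448756664 ≈ 2.3394e-6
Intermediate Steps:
J(H) = 0 (J(H) = 4*(H - H) = 4*0 = 0)
S(P) = 476/(477*P) (S(P) = 1/((0 + P)/(90 + 386) + P) = 1/(P/476 + P) = 1/(477*P/476) = 476/(477*P))
1/(427468 + S(-115)) = 1/(427468 + (476/477)/(-115)) = 1/(427468 + (476/477)*(-1/115)) = 1/(427468 - 476/54855) = 1/(23448756664/54855) = 54855/23448756664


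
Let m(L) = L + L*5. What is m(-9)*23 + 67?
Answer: -1175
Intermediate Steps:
m(L) = 6*L (m(L) = L + 5*L = 6*L)
m(-9)*23 + 67 = (6*(-9))*23 + 67 = -54*23 + 67 = -1242 + 67 = -1175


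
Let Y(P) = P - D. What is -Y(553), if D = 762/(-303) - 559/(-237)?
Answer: -13240900/23937 ≈ -553.16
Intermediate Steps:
D = -3739/23937 (D = 762*(-1/303) - 559*(-1/237) = -254/101 + 559/237 = -3739/23937 ≈ -0.15620)
Y(P) = 3739/23937 + P (Y(P) = P - 1*(-3739/23937) = P + 3739/23937 = 3739/23937 + P)
-Y(553) = -(3739/23937 + 553) = -1*13240900/23937 = -13240900/23937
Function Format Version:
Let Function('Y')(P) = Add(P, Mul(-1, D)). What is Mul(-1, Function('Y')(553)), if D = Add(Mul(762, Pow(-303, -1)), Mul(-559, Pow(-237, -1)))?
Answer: Rational(-13240900, 23937) ≈ -553.16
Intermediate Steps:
D = Rational(-3739, 23937) (D = Add(Mul(762, Rational(-1, 303)), Mul(-559, Rational(-1, 237))) = Add(Rational(-254, 101), Rational(559, 237)) = Rational(-3739, 23937) ≈ -0.15620)
Function('Y')(P) = Add(Rational(3739, 23937), P) (Function('Y')(P) = Add(P, Mul(-1, Rational(-3739, 23937))) = Add(P, Rational(3739, 23937)) = Add(Rational(3739, 23937), P))
Mul(-1, Function('Y')(553)) = Mul(-1, Add(Rational(3739, 23937), 553)) = Mul(-1, Rational(13240900, 23937)) = Rational(-13240900, 23937)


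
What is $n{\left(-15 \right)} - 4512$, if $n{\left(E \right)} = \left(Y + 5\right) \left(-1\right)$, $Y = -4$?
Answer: $-4513$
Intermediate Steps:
$n{\left(E \right)} = -1$ ($n{\left(E \right)} = \left(-4 + 5\right) \left(-1\right) = 1 \left(-1\right) = -1$)
$n{\left(-15 \right)} - 4512 = -1 - 4512 = -4513$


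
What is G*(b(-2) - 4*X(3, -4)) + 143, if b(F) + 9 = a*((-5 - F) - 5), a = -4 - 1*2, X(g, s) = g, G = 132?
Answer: 3707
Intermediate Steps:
a = -6 (a = -4 - 2 = -6)
b(F) = 51 + 6*F (b(F) = -9 - 6*((-5 - F) - 5) = -9 - 6*(-10 - F) = -9 + (60 + 6*F) = 51 + 6*F)
G*(b(-2) - 4*X(3, -4)) + 143 = 132*((51 + 6*(-2)) - 4*3) + 143 = 132*((51 - 12) - 12) + 143 = 132*(39 - 12) + 143 = 132*27 + 143 = 3564 + 143 = 3707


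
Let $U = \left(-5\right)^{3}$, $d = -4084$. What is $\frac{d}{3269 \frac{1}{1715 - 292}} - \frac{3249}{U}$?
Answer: $- \frac{715820519}{408625} \approx -1751.8$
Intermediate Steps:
$U = -125$
$\frac{d}{3269 \frac{1}{1715 - 292}} - \frac{3249}{U} = - \frac{4084}{3269 \frac{1}{1715 - 292}} - \frac{3249}{-125} = - \frac{4084}{3269 \frac{1}{1715 - 292}} - - \frac{3249}{125} = - \frac{4084}{3269 \cdot \frac{1}{1423}} + \frac{3249}{125} = - \frac{4084}{\frac{3269}{1423}} + \frac{3249}{125} = \left(-4084\right) \frac{1423}{3269} + \frac{3249}{125} = - \frac{5811532}{3269} + \frac{3249}{125} = - \frac{715820519}{408625}$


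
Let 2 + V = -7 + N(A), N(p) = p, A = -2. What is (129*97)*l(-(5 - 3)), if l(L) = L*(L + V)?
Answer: 325338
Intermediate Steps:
V = -11 (V = -2 + (-7 - 2) = -2 - 9 = -11)
l(L) = L*(-11 + L) (l(L) = L*(L - 11) = L*(-11 + L))
(129*97)*l(-(5 - 3)) = (129*97)*((-(5 - 3))*(-11 - (5 - 3))) = 12513*((-1*2)*(-11 - 1*2)) = 12513*(-2*(-11 - 2)) = 12513*(-2*(-13)) = 12513*26 = 325338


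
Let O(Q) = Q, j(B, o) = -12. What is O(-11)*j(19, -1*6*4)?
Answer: 132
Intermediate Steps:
O(-11)*j(19, -1*6*4) = -11*(-12) = 132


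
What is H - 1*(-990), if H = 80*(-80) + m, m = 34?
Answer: -5376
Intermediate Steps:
H = -6366 (H = 80*(-80) + 34 = -6400 + 34 = -6366)
H - 1*(-990) = -6366 - 1*(-990) = -6366 + 990 = -5376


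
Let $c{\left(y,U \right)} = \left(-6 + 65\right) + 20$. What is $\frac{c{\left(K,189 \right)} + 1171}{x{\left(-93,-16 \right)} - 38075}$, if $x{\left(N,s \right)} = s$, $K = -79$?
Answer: $- \frac{1250}{38091} \approx -0.032816$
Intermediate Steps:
$c{\left(y,U \right)} = 79$ ($c{\left(y,U \right)} = 59 + 20 = 79$)
$\frac{c{\left(K,189 \right)} + 1171}{x{\left(-93,-16 \right)} - 38075} = \frac{79 + 1171}{-16 - 38075} = \frac{1250}{-38091} = 1250 \left(- \frac{1}{38091}\right) = - \frac{1250}{38091}$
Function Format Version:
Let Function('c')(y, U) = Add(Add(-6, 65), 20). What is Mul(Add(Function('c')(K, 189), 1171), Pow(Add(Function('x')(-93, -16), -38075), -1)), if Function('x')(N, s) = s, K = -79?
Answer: Rational(-1250, 38091) ≈ -0.032816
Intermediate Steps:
Function('c')(y, U) = 79 (Function('c')(y, U) = Add(59, 20) = 79)
Mul(Add(Function('c')(K, 189), 1171), Pow(Add(Function('x')(-93, -16), -38075), -1)) = Mul(Add(79, 1171), Pow(Add(-16, -38075), -1)) = Mul(1250, Pow(-38091, -1)) = Mul(1250, Rational(-1, 38091)) = Rational(-1250, 38091)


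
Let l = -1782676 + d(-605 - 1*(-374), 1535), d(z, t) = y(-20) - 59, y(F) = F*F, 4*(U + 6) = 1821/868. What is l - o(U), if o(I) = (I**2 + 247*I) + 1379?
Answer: -21486344876473/12054784 ≈ -1.7824e+6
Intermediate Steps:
U = -19011/3472 (U = -6 + (1821/868)/4 = -6 + (1821*(1/868))/4 = -6 + (1/4)*(1821/868) = -6 + 1821/3472 = -19011/3472 ≈ -5.4755)
o(I) = 1379 + I**2 + 247*I
y(F) = F**2
d(z, t) = 341 (d(z, t) = (-20)**2 - 59 = 400 - 59 = 341)
l = -1782335 (l = -1782676 + 341 = -1782335)
l - o(U) = -1782335 - (1379 + (-19011/3472)**2 + 247*(-19011/3472)) = -1782335 - (1379 + 361418121/12054784 - 4695717/3472) = -1782335 - 1*681435833/12054784 = -1782335 - 681435833/12054784 = -21486344876473/12054784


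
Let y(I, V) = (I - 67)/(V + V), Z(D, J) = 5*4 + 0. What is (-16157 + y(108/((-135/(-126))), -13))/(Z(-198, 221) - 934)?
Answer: 161583/9140 ≈ 17.679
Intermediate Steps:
Z(D, J) = 20 (Z(D, J) = 20 + 0 = 20)
y(I, V) = (-67 + I)/(2*V) (y(I, V) = (-67 + I)/((2*V)) = (-67 + I)*(1/(2*V)) = (-67 + I)/(2*V))
(-16157 + y(108/((-135/(-126))), -13))/(Z(-198, 221) - 934) = (-16157 + (½)*(-67 + 108/((-135/(-126))))/(-13))/(20 - 934) = (-16157 + (½)*(-1/13)*(-67 + 108/((-135*(-1/126)))))/(-914) = (-16157 + (½)*(-1/13)*(-67 + 108/(15/14)))*(-1/914) = (-16157 + (½)*(-1/13)*(-67 + 108*(14/15)))*(-1/914) = (-16157 + (½)*(-1/13)*(-67 + 504/5))*(-1/914) = (-16157 + (½)*(-1/13)*(169/5))*(-1/914) = (-16157 - 13/10)*(-1/914) = -161583/10*(-1/914) = 161583/9140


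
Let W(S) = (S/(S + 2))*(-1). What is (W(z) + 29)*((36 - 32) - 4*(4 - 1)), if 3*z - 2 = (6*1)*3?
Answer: -2936/13 ≈ -225.85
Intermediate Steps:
z = 20/3 (z = ⅔ + ((6*1)*3)/3 = ⅔ + (6*3)/3 = ⅔ + (⅓)*18 = ⅔ + 6 = 20/3 ≈ 6.6667)
W(S) = -S/(2 + S) (W(S) = (S/(2 + S))*(-1) = -S/(2 + S))
(W(z) + 29)*((36 - 32) - 4*(4 - 1)) = (-1*20/3/(2 + 20/3) + 29)*((36 - 32) - 4*(4 - 1)) = (-1*20/3/26/3 + 29)*(4 - 4*3) = (-1*20/3*3/26 + 29)*(4 - 12) = (-10/13 + 29)*(-8) = (367/13)*(-8) = -2936/13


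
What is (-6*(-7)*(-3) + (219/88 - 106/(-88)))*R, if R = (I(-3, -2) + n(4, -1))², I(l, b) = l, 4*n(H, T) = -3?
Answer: -2421675/1408 ≈ -1719.9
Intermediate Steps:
n(H, T) = -¾ (n(H, T) = (¼)*(-3) = -¾)
R = 225/16 (R = (-3 - ¾)² = (-15/4)² = 225/16 ≈ 14.063)
(-6*(-7)*(-3) + (219/88 - 106/(-88)))*R = (-6*(-7)*(-3) + (219/88 - 106/(-88)))*(225/16) = (42*(-3) + (219*(1/88) - 106*(-1/88)))*(225/16) = (-126 + (219/88 + 53/44))*(225/16) = (-126 + 325/88)*(225/16) = -10763/88*225/16 = -2421675/1408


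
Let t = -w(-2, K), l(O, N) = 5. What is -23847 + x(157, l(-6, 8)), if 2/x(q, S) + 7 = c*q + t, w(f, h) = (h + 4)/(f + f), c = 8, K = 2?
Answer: -59641343/2501 ≈ -23847.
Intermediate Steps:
w(f, h) = (4 + h)/(2*f) (w(f, h) = (4 + h)/((2*f)) = (4 + h)*(1/(2*f)) = (4 + h)/(2*f))
t = 3/2 (t = -(4 + 2)/(2*(-2)) = -(-1)*6/(2*2) = -1*(-3/2) = 3/2 ≈ 1.5000)
x(q, S) = 2/(-11/2 + 8*q) (x(q, S) = 2/(-7 + (8*q + 3/2)) = 2/(-7 + (3/2 + 8*q)) = 2/(-11/2 + 8*q))
-23847 + x(157, l(-6, 8)) = -23847 + 4/(-11 + 16*157) = -23847 + 4/(-11 + 2512) = -23847 + 4/2501 = -59641343/2501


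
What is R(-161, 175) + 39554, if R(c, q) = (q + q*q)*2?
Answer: 101154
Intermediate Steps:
R(c, q) = 2*q + 2*q² (R(c, q) = (q + q²)*2 = 2*q + 2*q²)
R(-161, 175) + 39554 = 2*175*(1 + 175) + 39554 = 2*175*176 + 39554 = 61600 + 39554 = 101154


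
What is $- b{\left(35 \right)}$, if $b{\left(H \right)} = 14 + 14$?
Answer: $-28$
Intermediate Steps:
$b{\left(H \right)} = 28$
$- b{\left(35 \right)} = \left(-1\right) 28 = -28$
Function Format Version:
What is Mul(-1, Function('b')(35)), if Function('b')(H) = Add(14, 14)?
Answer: -28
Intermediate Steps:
Function('b')(H) = 28
Mul(-1, Function('b')(35)) = Mul(-1, 28) = -28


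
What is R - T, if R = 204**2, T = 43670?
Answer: -2054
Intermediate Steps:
R = 41616
R - T = 41616 - 1*43670 = 41616 - 43670 = -2054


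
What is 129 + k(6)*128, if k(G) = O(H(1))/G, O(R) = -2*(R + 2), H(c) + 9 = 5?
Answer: 643/3 ≈ 214.33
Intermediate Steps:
H(c) = -4 (H(c) = -9 + 5 = -4)
O(R) = -4 - 2*R (O(R) = -2*(2 + R) = -4 - 2*R)
k(G) = 4/G (k(G) = (-4 - 2*(-4))/G = (-4 + 8)/G = 4/G)
129 + k(6)*128 = 129 + (4/6)*128 = 129 + (4*(⅙))*128 = 129 + (⅔)*128 = 129 + 256/3 = 643/3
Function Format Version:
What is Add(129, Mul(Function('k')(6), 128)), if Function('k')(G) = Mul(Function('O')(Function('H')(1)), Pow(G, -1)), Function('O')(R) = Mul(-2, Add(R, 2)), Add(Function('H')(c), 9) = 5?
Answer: Rational(643, 3) ≈ 214.33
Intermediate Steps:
Function('H')(c) = -4 (Function('H')(c) = Add(-9, 5) = -4)
Function('O')(R) = Add(-4, Mul(-2, R)) (Function('O')(R) = Mul(-2, Add(2, R)) = Add(-4, Mul(-2, R)))
Function('k')(G) = Mul(4, Pow(G, -1)) (Function('k')(G) = Mul(Add(-4, Mul(-2, -4)), Pow(G, -1)) = Mul(Add(-4, 8), Pow(G, -1)) = Mul(4, Pow(G, -1)))
Add(129, Mul(Function('k')(6), 128)) = Add(129, Mul(Mul(4, Pow(6, -1)), 128)) = Add(129, Mul(Mul(4, Rational(1, 6)), 128)) = Add(129, Mul(Rational(2, 3), 128)) = Add(129, Rational(256, 3)) = Rational(643, 3)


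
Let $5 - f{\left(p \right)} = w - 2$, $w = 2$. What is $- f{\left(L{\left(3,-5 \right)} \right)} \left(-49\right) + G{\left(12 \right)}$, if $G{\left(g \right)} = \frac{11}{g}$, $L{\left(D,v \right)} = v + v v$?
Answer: $\frac{2951}{12} \approx 245.92$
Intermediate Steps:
$L{\left(D,v \right)} = v + v^{2}$
$f{\left(p \right)} = 5$ ($f{\left(p \right)} = 5 - \left(2 - 2\right) = 5 - 0 = 5 + 0 = 5$)
$- f{\left(L{\left(3,-5 \right)} \right)} \left(-49\right) + G{\left(12 \right)} = \left(-1\right) 5 \left(-49\right) + \frac{11}{12} = \left(-5\right) \left(-49\right) + 11 \cdot \frac{1}{12} = 245 + \frac{11}{12} = \frac{2951}{12}$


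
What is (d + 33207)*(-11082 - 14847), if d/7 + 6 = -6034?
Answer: 235253817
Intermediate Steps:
d = -42280 (d = -42 + 7*(-6034) = -42 - 42238 = -42280)
(d + 33207)*(-11082 - 14847) = (-42280 + 33207)*(-11082 - 14847) = -9073*(-25929) = 235253817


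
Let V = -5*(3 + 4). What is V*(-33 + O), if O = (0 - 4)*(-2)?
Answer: 875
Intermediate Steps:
V = -35 (V = -5*7 = -35)
O = 8 (O = -4*(-2) = 8)
V*(-33 + O) = -35*(-33 + 8) = -35*(-25) = 875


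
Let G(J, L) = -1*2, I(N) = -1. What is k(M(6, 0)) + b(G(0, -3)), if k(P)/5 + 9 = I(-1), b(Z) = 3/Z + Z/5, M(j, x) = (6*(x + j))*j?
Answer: -519/10 ≈ -51.900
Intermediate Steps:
M(j, x) = j*(6*j + 6*x) (M(j, x) = (6*(j + x))*j = (6*j + 6*x)*j = j*(6*j + 6*x))
G(J, L) = -2
b(Z) = 3/Z + Z/5 (b(Z) = 3/Z + Z*(⅕) = 3/Z + Z/5)
k(P) = -50 (k(P) = -45 + 5*(-1) = -45 - 5 = -50)
k(M(6, 0)) + b(G(0, -3)) = -50 + (3/(-2) + (⅕)*(-2)) = -50 + (3*(-½) - ⅖) = -50 + (-3/2 - ⅖) = -50 - 19/10 = -519/10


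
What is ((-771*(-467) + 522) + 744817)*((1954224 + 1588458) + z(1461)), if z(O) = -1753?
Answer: 3914128752884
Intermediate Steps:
((-771*(-467) + 522) + 744817)*((1954224 + 1588458) + z(1461)) = ((-771*(-467) + 522) + 744817)*((1954224 + 1588458) - 1753) = ((360057 + 522) + 744817)*(3542682 - 1753) = (360579 + 744817)*3540929 = 1105396*3540929 = 3914128752884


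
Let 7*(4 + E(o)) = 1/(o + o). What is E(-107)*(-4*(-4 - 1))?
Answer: -59930/749 ≈ -80.013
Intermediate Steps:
E(o) = -4 + 1/(14*o) (E(o) = -4 + 1/(7*(o + o)) = -4 + 1/(7*((2*o))) = -4 + (1/(2*o))/7 = -4 + 1/(14*o))
E(-107)*(-4*(-4 - 1)) = (-4 + (1/14)/(-107))*(-4*(-4 - 1)) = (-4 + (1/14)*(-1/107))*(-4*(-5)) = (-4 - 1/1498)*20 = -5993/1498*20 = -59930/749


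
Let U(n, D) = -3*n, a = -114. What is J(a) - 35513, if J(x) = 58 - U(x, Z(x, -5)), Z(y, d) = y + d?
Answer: -35797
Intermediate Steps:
Z(y, d) = d + y
J(x) = 58 + 3*x (J(x) = 58 - (-3)*x = 58 + 3*x)
J(a) - 35513 = (58 + 3*(-114)) - 35513 = (58 - 342) - 35513 = -284 - 35513 = -35797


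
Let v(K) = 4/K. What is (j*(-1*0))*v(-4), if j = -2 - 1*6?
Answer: 0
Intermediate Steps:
j = -8 (j = -2 - 6 = -8)
(j*(-1*0))*v(-4) = (-(-8)*0)*(4/(-4)) = (-8*0)*(4*(-¼)) = 0*(-1) = 0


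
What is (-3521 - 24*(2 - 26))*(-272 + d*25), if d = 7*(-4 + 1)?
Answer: 2347165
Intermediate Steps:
d = -21 (d = 7*(-3) = -21)
(-3521 - 24*(2 - 26))*(-272 + d*25) = (-3521 - 24*(2 - 26))*(-272 - 21*25) = (-3521 - 24*(-24))*(-272 - 525) = (-3521 + 576)*(-797) = -2945*(-797) = 2347165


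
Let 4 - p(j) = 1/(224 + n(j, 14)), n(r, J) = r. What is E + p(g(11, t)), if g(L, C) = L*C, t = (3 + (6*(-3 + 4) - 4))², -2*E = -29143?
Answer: 14546347/998 ≈ 14576.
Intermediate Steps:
E = 29143/2 (E = -½*(-29143) = 29143/2 ≈ 14572.)
t = 25 (t = (3 + (6*1 - 4))² = (3 + (6 - 4))² = (3 + 2)² = 5² = 25)
g(L, C) = C*L
p(j) = 4 - 1/(224 + j)
E + p(g(11, t)) = 29143/2 + (895 + 4*(25*11))/(224 + 25*11) = 29143/2 + (895 + 4*275)/(224 + 275) = 29143/2 + (895 + 1100)/499 = 29143/2 + (1/499)*1995 = 29143/2 + 1995/499 = 14546347/998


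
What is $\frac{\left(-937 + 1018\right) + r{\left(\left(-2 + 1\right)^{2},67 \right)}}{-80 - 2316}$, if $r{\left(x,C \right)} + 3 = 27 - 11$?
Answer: $- \frac{47}{1198} \approx -0.039232$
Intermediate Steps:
$r{\left(x,C \right)} = 13$ ($r{\left(x,C \right)} = -3 + \left(27 - 11\right) = -3 + 16 = 13$)
$\frac{\left(-937 + 1018\right) + r{\left(\left(-2 + 1\right)^{2},67 \right)}}{-80 - 2316} = \frac{\left(-937 + 1018\right) + 13}{-80 - 2316} = \frac{81 + 13}{-2396} = 94 \left(- \frac{1}{2396}\right) = - \frac{47}{1198}$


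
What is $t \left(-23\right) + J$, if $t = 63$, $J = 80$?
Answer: $-1369$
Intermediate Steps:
$t \left(-23\right) + J = 63 \left(-23\right) + 80 = -1449 + 80 = -1369$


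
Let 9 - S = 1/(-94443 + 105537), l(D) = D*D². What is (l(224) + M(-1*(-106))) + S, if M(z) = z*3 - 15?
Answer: 124693631183/11094 ≈ 1.1240e+7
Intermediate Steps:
l(D) = D³
M(z) = -15 + 3*z (M(z) = 3*z - 15 = -15 + 3*z)
S = 99845/11094 (S = 9 - 1/(-94443 + 105537) = 9 - 1/11094 = 99845/11094 ≈ 8.9999)
(l(224) + M(-1*(-106))) + S = (224³ + (-15 + 3*(-1*(-106)))) + 99845/11094 = (11239424 + (-15 + 3*106)) + 99845/11094 = (11239424 + (-15 + 318)) + 99845/11094 = (11239424 + 303) + 99845/11094 = 11239727 + 99845/11094 = 124693631183/11094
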